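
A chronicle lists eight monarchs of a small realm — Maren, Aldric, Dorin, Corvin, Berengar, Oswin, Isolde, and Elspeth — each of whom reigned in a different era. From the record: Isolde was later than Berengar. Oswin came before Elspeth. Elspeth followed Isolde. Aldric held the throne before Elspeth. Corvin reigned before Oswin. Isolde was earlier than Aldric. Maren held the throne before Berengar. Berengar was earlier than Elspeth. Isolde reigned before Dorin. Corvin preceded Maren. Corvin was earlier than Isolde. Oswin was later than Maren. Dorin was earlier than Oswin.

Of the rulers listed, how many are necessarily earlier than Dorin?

Directly stated before Dorin: Isolde.
Berengar reaches Dorin via Berengar → Isolde → Dorin.
Corvin reaches Dorin via Corvin → Isolde → Dorin.
Maren reaches Dorin via Maren → Berengar → Isolde → Dorin.
No chain forces Elspeth (or any of the others) ahead of Dorin.
That's Berengar, Corvin, Isolde, and Maren — 4 in all.

4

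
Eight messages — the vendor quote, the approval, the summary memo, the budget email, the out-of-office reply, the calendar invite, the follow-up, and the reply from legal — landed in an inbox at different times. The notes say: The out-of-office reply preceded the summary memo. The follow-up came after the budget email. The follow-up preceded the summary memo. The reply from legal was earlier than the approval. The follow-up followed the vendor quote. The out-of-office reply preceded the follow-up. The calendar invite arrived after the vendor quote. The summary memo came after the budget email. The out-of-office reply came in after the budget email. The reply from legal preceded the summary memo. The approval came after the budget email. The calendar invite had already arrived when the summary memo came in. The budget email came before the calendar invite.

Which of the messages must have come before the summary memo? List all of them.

the budget email, the calendar invite, the follow-up, the out-of-office reply, the reply from legal, the vendor quote

Directly stated before the summary memo: the budget email, the calendar invite, the follow-up, the out-of-office reply, and the reply from legal.
The vendor quote reaches the summary memo via the vendor quote → the follow-up → the summary memo.
No chain forces the approval ahead of the summary memo.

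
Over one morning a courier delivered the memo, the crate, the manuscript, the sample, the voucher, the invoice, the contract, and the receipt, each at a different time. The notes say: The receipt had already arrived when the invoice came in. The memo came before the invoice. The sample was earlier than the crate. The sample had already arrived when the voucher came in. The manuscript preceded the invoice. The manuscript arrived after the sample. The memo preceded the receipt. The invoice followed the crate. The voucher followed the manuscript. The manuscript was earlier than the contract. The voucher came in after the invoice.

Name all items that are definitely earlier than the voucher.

the crate, the invoice, the manuscript, the memo, the receipt, the sample

Directly stated before the voucher: the invoice, the manuscript, and the sample.
The crate reaches the voucher via the crate → the invoice → the voucher.
The memo reaches the voucher via the memo → the invoice → the voucher.
The receipt reaches the voucher via the receipt → the invoice → the voucher.
No chain forces the contract ahead of the voucher.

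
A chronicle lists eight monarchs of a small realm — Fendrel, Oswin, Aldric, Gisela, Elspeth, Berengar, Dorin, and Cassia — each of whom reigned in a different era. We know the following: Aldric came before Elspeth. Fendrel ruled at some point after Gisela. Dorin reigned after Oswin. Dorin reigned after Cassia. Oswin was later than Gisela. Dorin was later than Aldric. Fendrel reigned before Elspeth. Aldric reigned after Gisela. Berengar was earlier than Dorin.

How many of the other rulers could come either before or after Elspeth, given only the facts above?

Forced before Elspeth: Aldric, Fendrel, and Gisela.
That leaves Berengar, Cassia, Dorin, and Oswin with no forced order relative to Elspeth — 4.

4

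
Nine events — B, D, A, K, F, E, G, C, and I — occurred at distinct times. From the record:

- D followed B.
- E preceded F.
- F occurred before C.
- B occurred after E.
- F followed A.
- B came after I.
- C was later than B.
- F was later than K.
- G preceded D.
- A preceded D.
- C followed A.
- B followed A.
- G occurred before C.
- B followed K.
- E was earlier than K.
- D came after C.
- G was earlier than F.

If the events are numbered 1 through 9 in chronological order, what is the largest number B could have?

B must come before C and D — 2 events forced after it.
Everything else can be placed before B in some valid order, so B can sit as late as position 9 − 2 = 7.

7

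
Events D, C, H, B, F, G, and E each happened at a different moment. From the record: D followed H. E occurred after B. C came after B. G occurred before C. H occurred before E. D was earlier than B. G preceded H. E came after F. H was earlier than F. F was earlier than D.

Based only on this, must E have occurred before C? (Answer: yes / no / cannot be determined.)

No chain of stated constraints runs from E to C, and none runs from C to E either.
So the relative order of E and C is not fixed by the given facts.

cannot be determined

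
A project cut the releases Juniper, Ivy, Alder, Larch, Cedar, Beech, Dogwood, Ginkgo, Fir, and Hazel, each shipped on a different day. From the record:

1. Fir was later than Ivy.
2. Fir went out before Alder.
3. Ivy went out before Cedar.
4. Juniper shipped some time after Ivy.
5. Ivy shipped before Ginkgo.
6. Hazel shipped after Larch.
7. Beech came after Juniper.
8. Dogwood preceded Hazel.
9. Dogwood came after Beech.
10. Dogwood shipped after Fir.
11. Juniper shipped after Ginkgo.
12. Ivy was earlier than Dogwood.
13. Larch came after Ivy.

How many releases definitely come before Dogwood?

Directly stated before Dogwood: Beech, Fir, and Ivy.
Ginkgo reaches Dogwood via Ginkgo → Juniper → Beech → Dogwood.
Juniper reaches Dogwood via Juniper → Beech → Dogwood.
No chain forces Hazel (or any of the others) ahead of Dogwood.
That's Beech, Fir, Ginkgo, Ivy, and Juniper — 5 in all.

5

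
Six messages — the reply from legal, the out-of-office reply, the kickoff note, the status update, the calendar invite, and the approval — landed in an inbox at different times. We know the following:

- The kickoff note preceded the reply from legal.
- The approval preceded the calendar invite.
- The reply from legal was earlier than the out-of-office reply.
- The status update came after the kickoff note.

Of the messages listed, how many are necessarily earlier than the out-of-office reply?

Directly stated before the out-of-office reply: the reply from legal.
The kickoff note reaches the out-of-office reply via the kickoff note → the reply from legal → the out-of-office reply.
That's the kickoff note and the reply from legal — 2 in all.

2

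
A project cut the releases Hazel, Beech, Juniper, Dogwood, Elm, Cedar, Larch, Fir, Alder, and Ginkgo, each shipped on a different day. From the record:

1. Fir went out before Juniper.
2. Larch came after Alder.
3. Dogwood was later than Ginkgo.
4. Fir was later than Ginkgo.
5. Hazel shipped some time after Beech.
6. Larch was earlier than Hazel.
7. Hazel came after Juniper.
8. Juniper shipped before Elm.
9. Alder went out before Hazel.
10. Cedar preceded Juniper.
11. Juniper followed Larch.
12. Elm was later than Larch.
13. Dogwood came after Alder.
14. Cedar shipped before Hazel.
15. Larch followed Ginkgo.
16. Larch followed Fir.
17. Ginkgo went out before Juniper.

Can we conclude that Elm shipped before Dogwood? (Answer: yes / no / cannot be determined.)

cannot be determined

No chain of stated constraints runs from Elm to Dogwood, and none runs from Dogwood to Elm either.
So the relative order of Elm and Dogwood is not fixed by the given facts.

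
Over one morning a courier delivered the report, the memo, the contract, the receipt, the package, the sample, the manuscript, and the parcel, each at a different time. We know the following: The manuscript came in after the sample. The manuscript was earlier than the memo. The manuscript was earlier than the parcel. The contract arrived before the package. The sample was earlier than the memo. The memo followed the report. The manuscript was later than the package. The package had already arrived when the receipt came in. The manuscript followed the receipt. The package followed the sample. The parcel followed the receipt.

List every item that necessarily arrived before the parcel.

Directly stated before the parcel: the manuscript and the receipt.
The contract reaches the parcel via the contract → the package → the receipt → the parcel.
The package reaches the parcel via the package → the receipt → the parcel.
The sample reaches the parcel via the sample → the manuscript → the parcel.
No chain forces the memo (or any of the others) ahead of the parcel.

the contract, the manuscript, the package, the receipt, the sample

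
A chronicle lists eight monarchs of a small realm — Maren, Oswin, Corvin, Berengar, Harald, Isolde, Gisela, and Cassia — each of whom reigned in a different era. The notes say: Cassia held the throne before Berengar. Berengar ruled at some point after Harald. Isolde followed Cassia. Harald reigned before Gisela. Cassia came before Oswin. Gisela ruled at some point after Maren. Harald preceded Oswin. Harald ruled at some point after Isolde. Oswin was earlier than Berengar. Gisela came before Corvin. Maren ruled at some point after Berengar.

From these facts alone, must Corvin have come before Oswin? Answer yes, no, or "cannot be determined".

Tracing the constraints gives Oswin → Berengar → Maren → Gisela → Corvin, so Oswin must come before Corvin.
That means Corvin cannot be before Oswin.

no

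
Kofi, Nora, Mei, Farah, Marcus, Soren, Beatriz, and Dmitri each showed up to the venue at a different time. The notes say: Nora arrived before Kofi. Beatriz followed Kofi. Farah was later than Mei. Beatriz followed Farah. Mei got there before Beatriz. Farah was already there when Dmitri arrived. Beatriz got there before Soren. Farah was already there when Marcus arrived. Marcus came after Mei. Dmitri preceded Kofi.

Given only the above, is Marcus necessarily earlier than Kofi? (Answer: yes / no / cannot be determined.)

No chain of stated constraints runs from Marcus to Kofi, and none runs from Kofi to Marcus either.
So the relative order of Marcus and Kofi is not fixed by the given facts.

cannot be determined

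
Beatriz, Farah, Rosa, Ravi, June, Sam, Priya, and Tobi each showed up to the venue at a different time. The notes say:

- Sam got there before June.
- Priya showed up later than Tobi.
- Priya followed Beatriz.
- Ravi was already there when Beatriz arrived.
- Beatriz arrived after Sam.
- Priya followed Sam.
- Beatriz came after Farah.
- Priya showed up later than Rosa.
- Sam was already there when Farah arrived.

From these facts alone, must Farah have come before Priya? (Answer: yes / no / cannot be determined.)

yes

Chain the constraints: Farah → Beatriz → Priya. Each link is directly stated, so Farah comes before Priya.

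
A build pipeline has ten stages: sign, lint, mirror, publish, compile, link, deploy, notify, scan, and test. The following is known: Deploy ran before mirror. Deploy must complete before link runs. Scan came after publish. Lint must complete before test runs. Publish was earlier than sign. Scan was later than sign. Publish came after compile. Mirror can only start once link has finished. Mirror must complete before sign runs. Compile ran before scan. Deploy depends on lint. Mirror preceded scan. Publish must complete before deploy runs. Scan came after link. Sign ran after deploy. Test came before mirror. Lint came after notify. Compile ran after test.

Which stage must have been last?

Every other stage has a chain of constraints placing it before scan, so scan is last.

scan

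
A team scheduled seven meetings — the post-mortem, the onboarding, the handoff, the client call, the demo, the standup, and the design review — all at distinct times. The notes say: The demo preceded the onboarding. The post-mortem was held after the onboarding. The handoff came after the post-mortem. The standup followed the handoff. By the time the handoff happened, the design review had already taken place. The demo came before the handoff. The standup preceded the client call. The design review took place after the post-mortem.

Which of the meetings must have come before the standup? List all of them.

Directly stated before the standup: the handoff.
The demo reaches the standup via the demo → the handoff → the standup.
The design review reaches the standup via the design review → the handoff → the standup.
The onboarding reaches the standup via the onboarding → the post-mortem → the handoff → the standup.
Likewise the post-mortem reaches the standup by chaining the stated constraints.

the demo, the design review, the handoff, the onboarding, the post-mortem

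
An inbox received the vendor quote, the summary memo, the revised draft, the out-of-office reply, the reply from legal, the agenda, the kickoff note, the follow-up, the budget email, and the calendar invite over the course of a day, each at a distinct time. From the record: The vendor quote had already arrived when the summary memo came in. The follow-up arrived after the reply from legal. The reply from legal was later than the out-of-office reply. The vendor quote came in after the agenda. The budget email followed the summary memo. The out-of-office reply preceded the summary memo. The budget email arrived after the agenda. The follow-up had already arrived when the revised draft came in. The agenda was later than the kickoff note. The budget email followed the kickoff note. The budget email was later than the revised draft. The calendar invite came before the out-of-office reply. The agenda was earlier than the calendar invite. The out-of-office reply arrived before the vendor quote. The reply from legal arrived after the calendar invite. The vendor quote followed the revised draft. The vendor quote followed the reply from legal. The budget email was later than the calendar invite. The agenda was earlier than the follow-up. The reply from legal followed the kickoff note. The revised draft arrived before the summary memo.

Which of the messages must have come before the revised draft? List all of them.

the agenda, the calendar invite, the follow-up, the kickoff note, the out-of-office reply, the reply from legal

Directly stated before the revised draft: the follow-up.
The agenda reaches the revised draft via the agenda → the follow-up → the revised draft.
The calendar invite reaches the revised draft via the calendar invite → the reply from legal → the follow-up → the revised draft.
The kickoff note reaches the revised draft via the kickoff note → the reply from legal → the follow-up → the revised draft.
Likewise the out-of-office reply and the reply from legal each reach the revised draft by chaining the stated constraints.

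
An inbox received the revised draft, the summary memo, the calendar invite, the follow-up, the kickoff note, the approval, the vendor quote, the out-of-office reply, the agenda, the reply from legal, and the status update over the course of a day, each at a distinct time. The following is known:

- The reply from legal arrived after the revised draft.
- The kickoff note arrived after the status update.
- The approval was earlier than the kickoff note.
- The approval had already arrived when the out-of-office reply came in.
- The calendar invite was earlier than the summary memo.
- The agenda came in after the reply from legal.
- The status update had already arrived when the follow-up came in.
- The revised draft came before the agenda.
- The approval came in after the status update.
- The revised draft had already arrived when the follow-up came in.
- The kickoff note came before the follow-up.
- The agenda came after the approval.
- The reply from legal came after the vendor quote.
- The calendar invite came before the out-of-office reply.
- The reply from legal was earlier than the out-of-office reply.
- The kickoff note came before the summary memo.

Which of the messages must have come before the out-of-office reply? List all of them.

Directly stated before the out-of-office reply: the approval, the calendar invite, and the reply from legal.
The revised draft reaches the out-of-office reply via the revised draft → the reply from legal → the out-of-office reply.
The status update reaches the out-of-office reply via the status update → the approval → the out-of-office reply.
The vendor quote reaches the out-of-office reply via the vendor quote → the reply from legal → the out-of-office reply.
No chain forces the follow-up (or any of the others) ahead of the out-of-office reply.

the approval, the calendar invite, the reply from legal, the revised draft, the status update, the vendor quote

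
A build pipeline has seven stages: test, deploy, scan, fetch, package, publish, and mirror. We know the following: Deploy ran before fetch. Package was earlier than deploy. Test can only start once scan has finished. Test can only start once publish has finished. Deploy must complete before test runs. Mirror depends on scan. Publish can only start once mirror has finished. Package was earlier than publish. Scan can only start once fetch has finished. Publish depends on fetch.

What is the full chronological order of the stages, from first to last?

package, deploy, fetch, scan, mirror, publish, test

The constraints fix every adjacent pair, so only one ordering works:
package → deploy → fetch → scan → mirror → publish → test.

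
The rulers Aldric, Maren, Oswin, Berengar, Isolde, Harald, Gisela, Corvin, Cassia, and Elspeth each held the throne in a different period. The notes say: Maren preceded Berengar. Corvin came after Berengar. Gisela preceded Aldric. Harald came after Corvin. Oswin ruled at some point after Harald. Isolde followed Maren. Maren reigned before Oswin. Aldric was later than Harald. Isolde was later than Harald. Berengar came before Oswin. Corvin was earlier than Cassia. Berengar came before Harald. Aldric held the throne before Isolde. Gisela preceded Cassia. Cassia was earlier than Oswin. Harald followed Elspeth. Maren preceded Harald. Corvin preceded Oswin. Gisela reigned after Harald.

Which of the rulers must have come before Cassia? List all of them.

Directly stated before Cassia: Corvin and Gisela.
Berengar reaches Cassia via Berengar → Corvin → Cassia.
Elspeth reaches Cassia via Elspeth → Harald → Gisela → Cassia.
Harald reaches Cassia via Harald → Gisela → Cassia.
Likewise Maren reaches Cassia by chaining the stated constraints.

Berengar, Corvin, Elspeth, Gisela, Harald, Maren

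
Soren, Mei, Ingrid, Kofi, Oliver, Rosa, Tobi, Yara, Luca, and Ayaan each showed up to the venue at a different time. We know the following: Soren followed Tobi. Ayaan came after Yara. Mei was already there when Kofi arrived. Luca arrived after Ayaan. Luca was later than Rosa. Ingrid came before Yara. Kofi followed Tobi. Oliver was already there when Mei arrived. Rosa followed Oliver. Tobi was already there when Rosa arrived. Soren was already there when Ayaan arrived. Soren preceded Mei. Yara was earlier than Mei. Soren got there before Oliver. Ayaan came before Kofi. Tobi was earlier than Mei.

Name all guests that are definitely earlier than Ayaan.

Ingrid, Soren, Tobi, Yara

Directly stated before Ayaan: Soren and Yara.
Ingrid reaches Ayaan via Ingrid → Yara → Ayaan.
Tobi reaches Ayaan via Tobi → Soren → Ayaan.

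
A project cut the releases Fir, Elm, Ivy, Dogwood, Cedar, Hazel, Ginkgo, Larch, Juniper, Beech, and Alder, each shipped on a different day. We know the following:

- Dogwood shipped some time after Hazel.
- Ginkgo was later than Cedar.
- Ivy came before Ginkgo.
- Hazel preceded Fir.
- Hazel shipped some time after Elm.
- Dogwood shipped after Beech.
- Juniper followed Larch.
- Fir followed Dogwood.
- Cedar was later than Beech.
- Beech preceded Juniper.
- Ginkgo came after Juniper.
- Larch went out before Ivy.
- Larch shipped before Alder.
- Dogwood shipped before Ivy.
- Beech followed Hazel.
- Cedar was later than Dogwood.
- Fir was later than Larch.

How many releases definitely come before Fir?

Directly stated before Fir: Dogwood, Hazel, and Larch.
Beech reaches Fir via Beech → Dogwood → Fir.
Elm reaches Fir via Elm → Hazel → Fir.
That's Beech, Dogwood, Elm, Hazel, and Larch — 5 in all.

5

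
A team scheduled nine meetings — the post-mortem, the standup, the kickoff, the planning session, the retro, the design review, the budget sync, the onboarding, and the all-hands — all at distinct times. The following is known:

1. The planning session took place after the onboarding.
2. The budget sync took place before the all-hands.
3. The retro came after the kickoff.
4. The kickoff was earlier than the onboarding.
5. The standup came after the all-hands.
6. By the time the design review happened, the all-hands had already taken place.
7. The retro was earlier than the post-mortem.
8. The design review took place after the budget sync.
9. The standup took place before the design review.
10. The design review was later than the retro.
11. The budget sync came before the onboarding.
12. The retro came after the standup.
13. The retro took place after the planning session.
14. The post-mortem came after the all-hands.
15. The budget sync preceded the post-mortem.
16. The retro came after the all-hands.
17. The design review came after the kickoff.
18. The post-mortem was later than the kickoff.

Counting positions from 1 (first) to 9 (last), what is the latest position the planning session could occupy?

The planning session must come before the design review, the post-mortem, and the retro — 3 meetings forced after it.
Everything else can be placed before the planning session in some valid order, so the planning session can sit as late as position 9 − 3 = 6.

6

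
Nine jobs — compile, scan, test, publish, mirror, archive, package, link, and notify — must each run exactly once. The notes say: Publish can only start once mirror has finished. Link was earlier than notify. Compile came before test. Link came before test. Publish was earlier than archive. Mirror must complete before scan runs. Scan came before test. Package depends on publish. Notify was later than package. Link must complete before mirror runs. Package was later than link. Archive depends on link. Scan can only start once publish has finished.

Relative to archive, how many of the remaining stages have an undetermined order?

5

Forced before archive: link, mirror, and publish.
That leaves compile, notify, package, scan, and test with no forced order relative to archive — 5.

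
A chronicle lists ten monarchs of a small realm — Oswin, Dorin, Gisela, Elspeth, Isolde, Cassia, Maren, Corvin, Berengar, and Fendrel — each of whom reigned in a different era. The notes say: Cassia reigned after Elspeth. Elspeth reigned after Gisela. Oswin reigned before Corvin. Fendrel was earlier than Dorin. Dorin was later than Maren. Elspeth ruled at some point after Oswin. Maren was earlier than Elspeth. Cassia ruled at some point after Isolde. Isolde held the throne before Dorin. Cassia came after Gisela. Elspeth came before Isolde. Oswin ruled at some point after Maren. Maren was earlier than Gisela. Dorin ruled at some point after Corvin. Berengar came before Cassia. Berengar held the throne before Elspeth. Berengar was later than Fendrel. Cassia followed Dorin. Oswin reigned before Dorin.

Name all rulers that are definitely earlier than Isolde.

Directly stated before Isolde: Elspeth.
Berengar reaches Isolde via Berengar → Elspeth → Isolde.
Fendrel reaches Isolde via Fendrel → Berengar → Elspeth → Isolde.
Gisela reaches Isolde via Gisela → Elspeth → Isolde.
Likewise Maren and Oswin each reach Isolde by chaining the stated constraints.
No chain forces Corvin (or any of the others) ahead of Isolde.

Berengar, Elspeth, Fendrel, Gisela, Maren, Oswin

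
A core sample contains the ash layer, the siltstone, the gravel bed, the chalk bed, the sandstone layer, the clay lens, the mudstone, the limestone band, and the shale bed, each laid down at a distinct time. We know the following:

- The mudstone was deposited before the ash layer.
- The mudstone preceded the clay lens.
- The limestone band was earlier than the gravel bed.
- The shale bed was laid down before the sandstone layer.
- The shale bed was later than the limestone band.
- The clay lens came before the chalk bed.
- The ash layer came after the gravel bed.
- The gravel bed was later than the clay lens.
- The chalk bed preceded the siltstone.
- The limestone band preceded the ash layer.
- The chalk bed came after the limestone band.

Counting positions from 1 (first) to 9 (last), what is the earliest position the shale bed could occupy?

2

The limestone band must come before the shale bed — 1 forced predecessor.
Nothing else is forced ahead of the shale bed, so its earliest slot is position 1 + 1 = 2.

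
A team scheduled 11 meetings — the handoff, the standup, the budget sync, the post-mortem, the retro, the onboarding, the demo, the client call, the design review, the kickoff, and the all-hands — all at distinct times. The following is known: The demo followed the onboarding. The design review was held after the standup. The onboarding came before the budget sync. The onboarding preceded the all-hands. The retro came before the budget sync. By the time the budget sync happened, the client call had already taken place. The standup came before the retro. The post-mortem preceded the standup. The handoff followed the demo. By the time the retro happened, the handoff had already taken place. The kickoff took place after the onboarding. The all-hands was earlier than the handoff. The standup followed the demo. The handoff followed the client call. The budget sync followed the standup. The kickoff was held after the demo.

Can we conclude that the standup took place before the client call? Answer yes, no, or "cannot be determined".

No chain of stated constraints runs from the standup to the client call, and none runs from the client call to the standup either.
So the relative order of the standup and the client call is not fixed by the given facts.

cannot be determined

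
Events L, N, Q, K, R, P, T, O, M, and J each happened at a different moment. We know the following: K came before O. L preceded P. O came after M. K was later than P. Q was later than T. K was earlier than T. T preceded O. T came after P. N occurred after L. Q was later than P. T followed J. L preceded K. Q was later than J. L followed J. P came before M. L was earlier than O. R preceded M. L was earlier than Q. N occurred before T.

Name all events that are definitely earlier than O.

Directly stated before O: K, L, M, and T.
J reaches O via J → T → O.
N reaches O via N → T → O.
P reaches O via P → T → O.
Likewise R reaches O by chaining the stated constraints.

J, K, L, M, N, P, R, T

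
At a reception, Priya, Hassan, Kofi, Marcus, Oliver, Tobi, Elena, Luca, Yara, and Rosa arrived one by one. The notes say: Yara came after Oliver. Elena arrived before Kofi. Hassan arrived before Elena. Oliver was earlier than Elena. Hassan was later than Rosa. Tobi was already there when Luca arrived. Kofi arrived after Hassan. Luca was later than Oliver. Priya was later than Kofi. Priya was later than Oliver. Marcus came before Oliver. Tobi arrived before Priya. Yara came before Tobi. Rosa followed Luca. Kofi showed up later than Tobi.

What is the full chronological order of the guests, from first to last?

Marcus, Oliver, Yara, Tobi, Luca, Rosa, Hassan, Elena, Kofi, Priya

The constraints fix every adjacent pair, so only one ordering works:
Marcus → Oliver → Yara → Tobi → Luca → Rosa → Hassan → Elena → Kofi → Priya.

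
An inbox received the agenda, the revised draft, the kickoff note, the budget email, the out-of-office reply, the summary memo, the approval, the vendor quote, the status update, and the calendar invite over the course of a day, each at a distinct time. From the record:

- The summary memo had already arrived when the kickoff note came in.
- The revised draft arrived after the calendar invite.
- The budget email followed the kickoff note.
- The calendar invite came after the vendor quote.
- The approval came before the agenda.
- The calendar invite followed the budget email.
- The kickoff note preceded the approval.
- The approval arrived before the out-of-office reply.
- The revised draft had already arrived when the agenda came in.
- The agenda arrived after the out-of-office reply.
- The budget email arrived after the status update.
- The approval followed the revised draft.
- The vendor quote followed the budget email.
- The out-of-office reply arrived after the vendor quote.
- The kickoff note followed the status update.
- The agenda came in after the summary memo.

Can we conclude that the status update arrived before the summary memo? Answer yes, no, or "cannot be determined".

cannot be determined

No chain of stated constraints runs from the status update to the summary memo, and none runs from the summary memo to the status update either.
So the relative order of the status update and the summary memo is not fixed by the given facts.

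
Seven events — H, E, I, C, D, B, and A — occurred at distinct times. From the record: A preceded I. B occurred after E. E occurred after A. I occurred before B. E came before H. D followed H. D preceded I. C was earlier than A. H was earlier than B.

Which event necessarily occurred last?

Every other event has a chain of constraints placing it before B, so B is last.

B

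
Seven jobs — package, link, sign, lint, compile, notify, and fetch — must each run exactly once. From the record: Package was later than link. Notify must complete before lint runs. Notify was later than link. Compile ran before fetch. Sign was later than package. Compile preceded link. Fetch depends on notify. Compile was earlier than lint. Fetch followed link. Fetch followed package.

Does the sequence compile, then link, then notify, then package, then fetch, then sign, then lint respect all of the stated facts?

Check each stated constraint against the proposed order — e.g. compile is ahead of fetch; compile is ahead of lint. Every pair is in the required order; nothing is violated.

yes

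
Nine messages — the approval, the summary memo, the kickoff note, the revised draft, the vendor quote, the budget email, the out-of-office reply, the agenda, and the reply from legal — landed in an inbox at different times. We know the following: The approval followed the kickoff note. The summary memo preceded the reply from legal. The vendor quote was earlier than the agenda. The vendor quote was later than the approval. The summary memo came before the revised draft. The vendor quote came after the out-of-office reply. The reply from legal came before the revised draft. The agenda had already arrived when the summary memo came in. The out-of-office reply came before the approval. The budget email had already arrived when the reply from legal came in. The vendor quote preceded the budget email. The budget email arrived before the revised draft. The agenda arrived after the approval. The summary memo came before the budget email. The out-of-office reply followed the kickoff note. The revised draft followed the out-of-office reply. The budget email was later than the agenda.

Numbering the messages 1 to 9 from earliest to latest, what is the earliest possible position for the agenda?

5

The approval, the kickoff note, the out-of-office reply, and the vendor quote must all come before the agenda — 4 forced predecessors.
Nothing else is forced ahead of the agenda, so its earliest slot is position 4 + 1 = 5.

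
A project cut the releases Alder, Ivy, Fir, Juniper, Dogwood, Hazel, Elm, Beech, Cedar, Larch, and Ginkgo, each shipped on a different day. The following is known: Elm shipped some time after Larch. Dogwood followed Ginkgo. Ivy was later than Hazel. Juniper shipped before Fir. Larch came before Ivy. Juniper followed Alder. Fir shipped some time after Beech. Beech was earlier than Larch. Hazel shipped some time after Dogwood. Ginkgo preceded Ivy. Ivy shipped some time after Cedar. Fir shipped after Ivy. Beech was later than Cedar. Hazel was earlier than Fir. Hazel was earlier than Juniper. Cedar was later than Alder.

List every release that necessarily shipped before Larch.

Alder, Beech, Cedar

Directly stated before Larch: Beech.
Alder reaches Larch via Alder → Cedar → Beech → Larch.
Cedar reaches Larch via Cedar → Beech → Larch.
No chain forces Fir (or any of the others) ahead of Larch.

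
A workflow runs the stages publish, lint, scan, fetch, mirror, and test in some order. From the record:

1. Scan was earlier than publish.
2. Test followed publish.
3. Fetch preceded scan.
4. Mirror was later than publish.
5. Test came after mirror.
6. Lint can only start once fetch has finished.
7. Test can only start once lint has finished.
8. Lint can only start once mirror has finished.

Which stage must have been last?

test

Every other stage has a chain of constraints placing it before test, so test is last.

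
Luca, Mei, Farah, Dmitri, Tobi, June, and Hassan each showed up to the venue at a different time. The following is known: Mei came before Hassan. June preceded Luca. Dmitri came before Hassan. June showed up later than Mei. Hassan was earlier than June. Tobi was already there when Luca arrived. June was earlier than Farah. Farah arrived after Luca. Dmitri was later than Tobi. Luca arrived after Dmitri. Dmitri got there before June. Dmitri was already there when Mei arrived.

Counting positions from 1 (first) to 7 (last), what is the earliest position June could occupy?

Dmitri, Hassan, Mei, and Tobi must all come before June — 4 forced predecessors.
Nothing else is forced ahead of June, so their earliest slot is position 4 + 1 = 5.

5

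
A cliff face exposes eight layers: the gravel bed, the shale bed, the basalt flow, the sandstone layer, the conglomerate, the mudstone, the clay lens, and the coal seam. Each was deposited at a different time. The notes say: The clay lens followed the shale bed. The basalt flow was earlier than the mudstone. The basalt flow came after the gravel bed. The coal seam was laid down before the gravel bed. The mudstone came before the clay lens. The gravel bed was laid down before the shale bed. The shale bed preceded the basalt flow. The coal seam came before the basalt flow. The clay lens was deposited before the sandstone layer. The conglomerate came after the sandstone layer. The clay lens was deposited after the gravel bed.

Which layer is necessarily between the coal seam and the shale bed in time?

Tracing the constraints gives the coal seam → the gravel bed → the shale bed, so the gravel bed sits after the coal seam and before the shale bed.
No other layer is forced both after the coal seam and before the shale bed.

the gravel bed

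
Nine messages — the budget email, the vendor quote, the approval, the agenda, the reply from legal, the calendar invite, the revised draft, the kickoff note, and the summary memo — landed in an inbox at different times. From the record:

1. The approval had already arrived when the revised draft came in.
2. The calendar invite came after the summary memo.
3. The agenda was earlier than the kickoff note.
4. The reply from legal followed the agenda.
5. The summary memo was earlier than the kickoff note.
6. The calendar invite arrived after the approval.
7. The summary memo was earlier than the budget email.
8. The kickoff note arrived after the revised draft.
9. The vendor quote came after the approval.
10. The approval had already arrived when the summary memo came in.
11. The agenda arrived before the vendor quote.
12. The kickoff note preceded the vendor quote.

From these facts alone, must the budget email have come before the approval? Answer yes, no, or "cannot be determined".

Tracing the constraints gives the approval → the summary memo → the budget email, so the approval must come before the budget email.
That means the budget email cannot be before the approval.

no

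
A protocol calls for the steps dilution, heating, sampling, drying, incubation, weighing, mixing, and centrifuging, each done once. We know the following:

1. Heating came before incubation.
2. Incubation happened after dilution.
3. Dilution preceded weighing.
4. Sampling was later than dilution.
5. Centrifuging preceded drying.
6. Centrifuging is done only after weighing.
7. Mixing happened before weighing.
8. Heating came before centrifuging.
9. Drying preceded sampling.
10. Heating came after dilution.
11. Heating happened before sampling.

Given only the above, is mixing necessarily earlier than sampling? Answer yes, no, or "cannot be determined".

yes

Chain the constraints: mixing → weighing → centrifuging → drying → sampling. Each link is directly stated, so mixing comes before sampling.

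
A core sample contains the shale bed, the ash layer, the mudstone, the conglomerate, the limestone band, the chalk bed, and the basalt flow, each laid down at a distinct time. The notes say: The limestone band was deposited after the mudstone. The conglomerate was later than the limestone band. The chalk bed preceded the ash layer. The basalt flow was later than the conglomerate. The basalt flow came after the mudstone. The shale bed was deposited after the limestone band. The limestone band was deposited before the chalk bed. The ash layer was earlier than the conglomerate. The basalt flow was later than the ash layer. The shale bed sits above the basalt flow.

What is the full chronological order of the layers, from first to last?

The constraints fix every adjacent pair, so only one ordering works:
the mudstone → the limestone band → the chalk bed → the ash layer → the conglomerate → the basalt flow → the shale bed.

the mudstone, the limestone band, the chalk bed, the ash layer, the conglomerate, the basalt flow, the shale bed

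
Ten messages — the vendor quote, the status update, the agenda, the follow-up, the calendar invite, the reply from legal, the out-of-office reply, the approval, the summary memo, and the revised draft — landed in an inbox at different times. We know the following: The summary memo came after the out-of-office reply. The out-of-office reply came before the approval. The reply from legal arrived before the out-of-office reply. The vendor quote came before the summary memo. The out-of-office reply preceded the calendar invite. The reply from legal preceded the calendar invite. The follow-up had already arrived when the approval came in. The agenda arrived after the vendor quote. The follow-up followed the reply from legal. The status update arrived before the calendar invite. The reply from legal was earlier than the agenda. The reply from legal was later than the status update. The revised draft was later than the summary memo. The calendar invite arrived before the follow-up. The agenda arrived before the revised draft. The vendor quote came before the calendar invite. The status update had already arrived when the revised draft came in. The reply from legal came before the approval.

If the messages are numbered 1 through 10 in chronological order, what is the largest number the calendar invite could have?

8

The calendar invite must come before the approval and the follow-up — 2 messages forced after it.
Everything else can be placed before the calendar invite in some valid order, so the calendar invite can sit as late as position 10 − 2 = 8.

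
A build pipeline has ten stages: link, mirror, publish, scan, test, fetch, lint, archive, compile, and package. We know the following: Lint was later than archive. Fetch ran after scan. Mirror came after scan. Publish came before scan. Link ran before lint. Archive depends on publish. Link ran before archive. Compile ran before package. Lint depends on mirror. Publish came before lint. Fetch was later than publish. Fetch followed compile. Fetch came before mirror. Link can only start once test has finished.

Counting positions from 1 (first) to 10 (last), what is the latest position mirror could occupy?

Mirror must come before lint — 1 stage forced after it.
Everything else can be placed before mirror in some valid order, so mirror can sit as late as position 10 − 1 = 9.

9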